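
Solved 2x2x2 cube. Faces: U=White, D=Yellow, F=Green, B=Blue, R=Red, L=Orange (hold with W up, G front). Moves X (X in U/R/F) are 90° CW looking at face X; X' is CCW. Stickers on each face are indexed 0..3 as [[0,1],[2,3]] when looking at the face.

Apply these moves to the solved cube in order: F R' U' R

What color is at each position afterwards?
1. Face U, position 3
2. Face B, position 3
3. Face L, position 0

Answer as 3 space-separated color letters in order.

Answer: O B Y

Derivation:
After move 1 (F): F=GGGG U=WWOO R=WRWR D=RRYY L=OYOY
After move 2 (R'): R=RRWW U=WBOB F=GWGO D=RGYG B=YBRB
After move 3 (U'): U=BBWO F=OYGO R=GWWW B=RRRB L=YBOY
After move 4 (R): R=WGWW U=BYWO F=OGGG D=RRYR B=ORBB
Query 1: U[3] = O
Query 2: B[3] = B
Query 3: L[0] = Y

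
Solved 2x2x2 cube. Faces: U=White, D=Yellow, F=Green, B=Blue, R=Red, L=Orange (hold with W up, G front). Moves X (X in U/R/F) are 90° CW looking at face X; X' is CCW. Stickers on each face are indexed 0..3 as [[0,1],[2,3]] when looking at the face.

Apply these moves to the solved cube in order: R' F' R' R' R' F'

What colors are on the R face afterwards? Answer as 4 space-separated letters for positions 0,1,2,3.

After move 1 (R'): R=RRRR U=WBWB F=GWGW D=YGYG B=YBYB
After move 2 (F'): F=WWGG U=WBRR R=GRYR D=OOYG L=OBOW
After move 3 (R'): R=RRGY U=WYRY F=WBGR D=OWYG B=GBOB
After move 4 (R'): R=RYRG U=WORG F=WYGY D=OBYR B=GBWB
After move 5 (R'): R=YGRR U=WWRG F=WOGG D=OYYY B=RBBB
After move 6 (F'): F=OGWG U=WWYR R=YGOR D=BWYY L=OGOR
Query: R face = YGOR

Answer: Y G O R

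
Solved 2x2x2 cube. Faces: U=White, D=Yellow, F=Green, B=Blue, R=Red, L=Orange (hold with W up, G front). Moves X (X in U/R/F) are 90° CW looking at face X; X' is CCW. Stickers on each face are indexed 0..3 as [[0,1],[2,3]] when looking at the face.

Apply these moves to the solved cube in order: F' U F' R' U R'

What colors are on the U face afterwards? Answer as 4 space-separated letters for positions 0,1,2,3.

After move 1 (F'): F=GGGG U=WWRR R=YRYR D=OOYY L=OWOW
After move 2 (U): U=RWRW F=YRGG R=BBYR B=OWBB L=GGOW
After move 3 (F'): F=RGYG U=RWBY R=OBOR D=GWYY L=GWOR
After move 4 (R'): R=BROO U=RBBO F=RWYY D=GGYG B=YWWB
After move 5 (U): U=BROB F=BRYY R=YWOO B=GWWB L=RWOR
After move 6 (R'): R=WOYO U=BWOG F=BRYB D=GRYY B=GWGB
Query: U face = BWOG

Answer: B W O G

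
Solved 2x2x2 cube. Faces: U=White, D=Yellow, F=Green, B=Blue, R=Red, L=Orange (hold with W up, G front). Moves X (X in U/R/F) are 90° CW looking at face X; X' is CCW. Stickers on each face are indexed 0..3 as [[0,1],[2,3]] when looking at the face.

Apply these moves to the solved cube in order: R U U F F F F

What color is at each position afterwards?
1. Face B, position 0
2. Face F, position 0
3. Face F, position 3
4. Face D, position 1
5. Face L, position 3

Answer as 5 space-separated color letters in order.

After move 1 (R): R=RRRR U=WGWG F=GYGY D=YBYB B=WBWB
After move 2 (U): U=WWGG F=RRGY R=WBRR B=OOWB L=GYOO
After move 3 (U): U=GWGW F=WBGY R=OORR B=GYWB L=RROO
After move 4 (F): F=GWYB U=GWOR R=GOWR D=ROYB L=RYOB
After move 5 (F): F=YGBW U=GWBY R=OORR D=WGYB L=RROO
After move 6 (F): F=BYWG U=GWOR R=BOYR D=ROYB L=RWOG
After move 7 (F): F=WBGY U=GWGW R=OORR D=YBYB L=RROO
Query 1: B[0] = G
Query 2: F[0] = W
Query 3: F[3] = Y
Query 4: D[1] = B
Query 5: L[3] = O

Answer: G W Y B O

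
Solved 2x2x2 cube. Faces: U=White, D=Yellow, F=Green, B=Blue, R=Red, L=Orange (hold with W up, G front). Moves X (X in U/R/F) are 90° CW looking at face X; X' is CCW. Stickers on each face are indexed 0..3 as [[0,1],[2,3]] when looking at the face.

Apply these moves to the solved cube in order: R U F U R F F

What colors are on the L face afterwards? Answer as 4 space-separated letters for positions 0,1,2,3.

After move 1 (R): R=RRRR U=WGWG F=GYGY D=YBYB B=WBWB
After move 2 (U): U=WWGG F=RRGY R=WBRR B=OOWB L=GYOO
After move 3 (F): F=GRYR U=WWOY R=GBGR D=RWYB L=GYOB
After move 4 (U): U=OWYW F=GBYR R=OOGR B=GYWB L=GROB
After move 5 (R): R=GORO U=OBYR F=GWYB D=RWYG B=WYWB
After move 6 (F): F=YGBW U=OBBR R=YORO D=RGYG L=GROW
After move 7 (F): F=BYWG U=OBWR R=BORO D=RYYG L=GROG
Query: L face = GROG

Answer: G R O G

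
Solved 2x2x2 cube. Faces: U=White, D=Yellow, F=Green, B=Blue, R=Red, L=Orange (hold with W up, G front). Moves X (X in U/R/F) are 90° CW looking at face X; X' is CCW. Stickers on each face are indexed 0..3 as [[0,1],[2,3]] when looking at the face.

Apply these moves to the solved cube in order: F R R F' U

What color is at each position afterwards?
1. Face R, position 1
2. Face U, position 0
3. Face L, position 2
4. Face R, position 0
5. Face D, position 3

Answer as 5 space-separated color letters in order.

After move 1 (F): F=GGGG U=WWOO R=WRWR D=RRYY L=OYOY
After move 2 (R): R=WWRR U=WGOG F=GRGY D=RBYB B=OBWB
After move 3 (R): R=RWRW U=WROY F=GBGB D=RWYO B=GBGB
After move 4 (F'): F=BBGG U=WRRR R=WWRW D=YYYO L=OYOO
After move 5 (U): U=RWRR F=WWGG R=GBRW B=OYGB L=BBOO
Query 1: R[1] = B
Query 2: U[0] = R
Query 3: L[2] = O
Query 4: R[0] = G
Query 5: D[3] = O

Answer: B R O G O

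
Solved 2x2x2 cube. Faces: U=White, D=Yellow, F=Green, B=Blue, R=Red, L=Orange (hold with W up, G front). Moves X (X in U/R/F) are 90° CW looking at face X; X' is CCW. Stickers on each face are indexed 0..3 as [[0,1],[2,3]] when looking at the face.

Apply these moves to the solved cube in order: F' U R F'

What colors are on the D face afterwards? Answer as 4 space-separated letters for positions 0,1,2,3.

Answer: G W Y O

Derivation:
After move 1 (F'): F=GGGG U=WWRR R=YRYR D=OOYY L=OWOW
After move 2 (U): U=RWRW F=YRGG R=BBYR B=OWBB L=GGOW
After move 3 (R): R=YBRB U=RRRG F=YOGY D=OBYO B=WWWB
After move 4 (F'): F=OYYG U=RRYR R=BBOB D=GWYO L=GGOR
Query: D face = GWYO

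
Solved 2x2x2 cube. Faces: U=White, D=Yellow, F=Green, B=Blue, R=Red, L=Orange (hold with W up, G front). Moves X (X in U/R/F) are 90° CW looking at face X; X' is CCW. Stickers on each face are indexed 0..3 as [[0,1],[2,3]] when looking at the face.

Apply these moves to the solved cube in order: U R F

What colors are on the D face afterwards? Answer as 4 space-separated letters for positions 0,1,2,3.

After move 1 (U): U=WWWW F=RRGG R=BBRR B=OOBB L=GGOO
After move 2 (R): R=RBRB U=WRWG F=RYGY D=YBYO B=WOWB
After move 3 (F): F=GRYY U=WROG R=WBGB D=RRYO L=GYOB
Query: D face = RRYO

Answer: R R Y O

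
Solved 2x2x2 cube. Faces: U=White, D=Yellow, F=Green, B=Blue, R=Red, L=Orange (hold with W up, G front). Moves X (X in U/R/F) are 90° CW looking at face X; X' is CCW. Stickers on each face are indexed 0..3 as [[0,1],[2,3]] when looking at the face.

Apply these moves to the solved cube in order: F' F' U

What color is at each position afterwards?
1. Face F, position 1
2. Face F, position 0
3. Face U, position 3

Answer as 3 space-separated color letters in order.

After move 1 (F'): F=GGGG U=WWRR R=YRYR D=OOYY L=OWOW
After move 2 (F'): F=GGGG U=WWYY R=OROR D=WWYY L=OROR
After move 3 (U): U=YWYW F=ORGG R=BBOR B=ORBB L=GGOR
Query 1: F[1] = R
Query 2: F[0] = O
Query 3: U[3] = W

Answer: R O W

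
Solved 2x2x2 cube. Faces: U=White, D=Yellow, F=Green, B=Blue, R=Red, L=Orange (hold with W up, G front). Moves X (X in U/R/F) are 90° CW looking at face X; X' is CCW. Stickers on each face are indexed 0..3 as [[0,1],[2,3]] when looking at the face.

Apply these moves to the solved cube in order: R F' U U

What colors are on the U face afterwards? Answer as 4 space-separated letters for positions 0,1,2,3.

Answer: R R G W

Derivation:
After move 1 (R): R=RRRR U=WGWG F=GYGY D=YBYB B=WBWB
After move 2 (F'): F=YYGG U=WGRR R=BRYR D=OOYB L=OGOW
After move 3 (U): U=RWRG F=BRGG R=WBYR B=OGWB L=YYOW
After move 4 (U): U=RRGW F=WBGG R=OGYR B=YYWB L=BROW
Query: U face = RRGW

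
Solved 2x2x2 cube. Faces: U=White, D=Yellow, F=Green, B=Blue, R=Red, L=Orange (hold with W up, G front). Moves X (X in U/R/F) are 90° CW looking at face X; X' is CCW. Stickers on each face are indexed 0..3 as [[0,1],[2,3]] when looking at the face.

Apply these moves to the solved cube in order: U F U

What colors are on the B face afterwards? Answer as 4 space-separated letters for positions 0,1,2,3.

After move 1 (U): U=WWWW F=RRGG R=BBRR B=OOBB L=GGOO
After move 2 (F): F=GRGR U=WWOG R=WBWR D=RBYY L=GYOY
After move 3 (U): U=OWGW F=WBGR R=OOWR B=GYBB L=GROY
Query: B face = GYBB

Answer: G Y B B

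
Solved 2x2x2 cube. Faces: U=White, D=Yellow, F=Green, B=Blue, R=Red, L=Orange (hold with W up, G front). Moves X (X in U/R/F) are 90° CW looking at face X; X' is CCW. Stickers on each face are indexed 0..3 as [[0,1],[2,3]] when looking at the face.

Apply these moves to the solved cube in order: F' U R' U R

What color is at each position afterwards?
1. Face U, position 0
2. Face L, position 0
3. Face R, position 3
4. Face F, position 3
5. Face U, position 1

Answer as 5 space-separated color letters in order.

Answer: R Y W G R

Derivation:
After move 1 (F'): F=GGGG U=WWRR R=YRYR D=OOYY L=OWOW
After move 2 (U): U=RWRW F=YRGG R=BBYR B=OWBB L=GGOW
After move 3 (R'): R=BRBY U=RBRO F=YWGW D=ORYG B=YWOB
After move 4 (U): U=RROB F=BRGW R=YWBY B=GGOB L=YWOW
After move 5 (R): R=BYYW U=RROW F=BRGG D=OOYG B=BGRB
Query 1: U[0] = R
Query 2: L[0] = Y
Query 3: R[3] = W
Query 4: F[3] = G
Query 5: U[1] = R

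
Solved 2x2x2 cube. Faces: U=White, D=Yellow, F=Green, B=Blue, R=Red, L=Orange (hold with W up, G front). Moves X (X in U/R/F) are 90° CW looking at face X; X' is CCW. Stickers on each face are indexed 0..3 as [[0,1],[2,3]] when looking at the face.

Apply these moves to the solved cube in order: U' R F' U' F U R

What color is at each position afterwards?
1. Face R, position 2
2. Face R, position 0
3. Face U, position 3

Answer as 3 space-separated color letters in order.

After move 1 (U'): U=WWWW F=OOGG R=GGRR B=RRBB L=BBOO
After move 2 (R): R=RGRG U=WOWG F=OYGY D=YBYR B=WRWB
After move 3 (F'): F=YYOG U=WORR R=BGYG D=BOYR L=BGOW
After move 4 (U'): U=ORWR F=BGOG R=YYYG B=BGWB L=WROW
After move 5 (F): F=OBGG U=ORWR R=WYRG D=YYYR L=WBOO
After move 6 (U): U=WORR F=WYGG R=BGRG B=WBWB L=OBOO
After move 7 (R): R=RBGG U=WYRG F=WYGR D=YWYW B=RBOB
Query 1: R[2] = G
Query 2: R[0] = R
Query 3: U[3] = G

Answer: G R G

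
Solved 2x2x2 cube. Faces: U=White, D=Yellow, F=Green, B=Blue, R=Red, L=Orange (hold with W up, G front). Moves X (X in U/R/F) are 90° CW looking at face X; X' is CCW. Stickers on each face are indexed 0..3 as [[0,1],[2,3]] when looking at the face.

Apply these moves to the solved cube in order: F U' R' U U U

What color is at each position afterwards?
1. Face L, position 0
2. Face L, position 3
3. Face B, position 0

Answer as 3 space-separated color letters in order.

After move 1 (F): F=GGGG U=WWOO R=WRWR D=RRYY L=OYOY
After move 2 (U'): U=WOWO F=OYGG R=GGWR B=WRBB L=BBOY
After move 3 (R'): R=GRGW U=WBWW F=OOGO D=RYYG B=YRRB
After move 4 (U): U=WWWB F=GRGO R=YRGW B=BBRB L=OOOY
After move 5 (U): U=WWBW F=YRGO R=BBGW B=OORB L=GROY
After move 6 (U): U=BWWW F=BBGO R=OOGW B=GRRB L=YROY
Query 1: L[0] = Y
Query 2: L[3] = Y
Query 3: B[0] = G

Answer: Y Y G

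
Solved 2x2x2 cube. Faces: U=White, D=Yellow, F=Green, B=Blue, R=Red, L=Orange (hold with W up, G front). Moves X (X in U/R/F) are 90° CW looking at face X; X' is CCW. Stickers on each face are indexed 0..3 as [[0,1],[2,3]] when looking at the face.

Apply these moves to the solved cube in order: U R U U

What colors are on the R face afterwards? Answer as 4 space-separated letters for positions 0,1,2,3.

Answer: G G R B

Derivation:
After move 1 (U): U=WWWW F=RRGG R=BBRR B=OOBB L=GGOO
After move 2 (R): R=RBRB U=WRWG F=RYGY D=YBYO B=WOWB
After move 3 (U): U=WWGR F=RBGY R=WORB B=GGWB L=RYOO
After move 4 (U): U=GWRW F=WOGY R=GGRB B=RYWB L=RBOO
Query: R face = GGRB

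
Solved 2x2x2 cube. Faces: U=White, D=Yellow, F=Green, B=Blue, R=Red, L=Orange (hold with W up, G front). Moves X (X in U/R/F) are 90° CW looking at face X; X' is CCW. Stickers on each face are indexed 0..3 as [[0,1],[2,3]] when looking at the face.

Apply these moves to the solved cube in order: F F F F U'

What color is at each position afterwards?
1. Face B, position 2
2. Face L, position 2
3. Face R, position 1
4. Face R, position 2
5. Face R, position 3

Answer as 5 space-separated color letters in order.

Answer: B O G R R

Derivation:
After move 1 (F): F=GGGG U=WWOO R=WRWR D=RRYY L=OYOY
After move 2 (F): F=GGGG U=WWYY R=OROR D=WWYY L=OROR
After move 3 (F): F=GGGG U=WWRR R=YRYR D=OOYY L=OWOW
After move 4 (F): F=GGGG U=WWWW R=RRRR D=YYYY L=OOOO
After move 5 (U'): U=WWWW F=OOGG R=GGRR B=RRBB L=BBOO
Query 1: B[2] = B
Query 2: L[2] = O
Query 3: R[1] = G
Query 4: R[2] = R
Query 5: R[3] = R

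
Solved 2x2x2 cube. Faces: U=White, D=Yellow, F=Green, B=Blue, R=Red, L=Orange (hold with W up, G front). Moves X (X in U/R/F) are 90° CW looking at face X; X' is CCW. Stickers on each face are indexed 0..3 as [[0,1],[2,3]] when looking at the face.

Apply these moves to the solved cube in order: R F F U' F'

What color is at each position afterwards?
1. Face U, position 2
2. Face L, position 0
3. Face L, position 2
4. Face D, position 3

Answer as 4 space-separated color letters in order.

Answer: Y W O B

Derivation:
After move 1 (R): R=RRRR U=WGWG F=GYGY D=YBYB B=WBWB
After move 2 (F): F=GGYY U=WGOO R=WRGR D=RRYB L=OYOB
After move 3 (F): F=YGYG U=WGBY R=OROR D=GWYB L=OROR
After move 4 (U'): U=GYWB F=ORYG R=YGOR B=ORWB L=WBOR
After move 5 (F'): F=RGOY U=GYYO R=WGGR D=BRYB L=WBOW
Query 1: U[2] = Y
Query 2: L[0] = W
Query 3: L[2] = O
Query 4: D[3] = B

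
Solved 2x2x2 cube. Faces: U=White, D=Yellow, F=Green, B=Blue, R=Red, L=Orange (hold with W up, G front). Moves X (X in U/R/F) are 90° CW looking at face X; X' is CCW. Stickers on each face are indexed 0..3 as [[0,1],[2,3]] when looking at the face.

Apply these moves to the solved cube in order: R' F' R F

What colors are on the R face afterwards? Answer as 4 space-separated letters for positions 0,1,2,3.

Answer: R G G R

Derivation:
After move 1 (R'): R=RRRR U=WBWB F=GWGW D=YGYG B=YBYB
After move 2 (F'): F=WWGG U=WBRR R=GRYR D=OOYG L=OBOW
After move 3 (R): R=YGRR U=WWRG F=WOGG D=OYYY B=RBBB
After move 4 (F): F=GWGO U=WWWB R=RGGR D=RYYY L=OOOY
Query: R face = RGGR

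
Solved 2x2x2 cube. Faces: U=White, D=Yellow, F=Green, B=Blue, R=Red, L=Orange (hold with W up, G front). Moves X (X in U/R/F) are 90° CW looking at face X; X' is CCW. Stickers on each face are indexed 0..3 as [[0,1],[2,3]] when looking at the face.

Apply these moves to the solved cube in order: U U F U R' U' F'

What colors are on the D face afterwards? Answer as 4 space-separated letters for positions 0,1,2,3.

After move 1 (U): U=WWWW F=RRGG R=BBRR B=OOBB L=GGOO
After move 2 (U): U=WWWW F=BBGG R=OORR B=GGBB L=RROO
After move 3 (F): F=GBGB U=WWOR R=WOWR D=ROYY L=RYOY
After move 4 (U): U=OWRW F=WOGB R=GGWR B=RYBB L=GBOY
After move 5 (R'): R=GRGW U=OBRR F=WWGW D=ROYB B=YYOB
After move 6 (U'): U=BROR F=GBGW R=WWGW B=GROB L=YYOY
After move 7 (F'): F=BWGG U=BRWG R=OWRW D=YYYB L=YROO
Query: D face = YYYB

Answer: Y Y Y B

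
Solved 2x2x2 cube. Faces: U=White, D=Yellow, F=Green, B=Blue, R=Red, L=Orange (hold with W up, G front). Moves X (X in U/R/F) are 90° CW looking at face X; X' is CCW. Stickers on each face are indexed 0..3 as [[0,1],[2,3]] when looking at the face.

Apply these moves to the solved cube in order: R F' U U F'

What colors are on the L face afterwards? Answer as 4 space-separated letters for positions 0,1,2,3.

Answer: B W O G

Derivation:
After move 1 (R): R=RRRR U=WGWG F=GYGY D=YBYB B=WBWB
After move 2 (F'): F=YYGG U=WGRR R=BRYR D=OOYB L=OGOW
After move 3 (U): U=RWRG F=BRGG R=WBYR B=OGWB L=YYOW
After move 4 (U): U=RRGW F=WBGG R=OGYR B=YYWB L=BROW
After move 5 (F'): F=BGWG U=RROY R=OGOR D=RWYB L=BWOG
Query: L face = BWOG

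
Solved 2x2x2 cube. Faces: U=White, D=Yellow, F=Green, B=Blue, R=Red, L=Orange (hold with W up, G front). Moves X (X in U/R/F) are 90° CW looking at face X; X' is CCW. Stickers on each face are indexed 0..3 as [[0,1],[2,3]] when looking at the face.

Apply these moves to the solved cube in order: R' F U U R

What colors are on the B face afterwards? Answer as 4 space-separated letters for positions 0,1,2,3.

Answer: W G O B

Derivation:
After move 1 (R'): R=RRRR U=WBWB F=GWGW D=YGYG B=YBYB
After move 2 (F): F=GGWW U=WBOO R=WRBR D=RRYG L=OYOG
After move 3 (U): U=OWOB F=WRWW R=YBBR B=OYYB L=GGOG
After move 4 (U): U=OOBW F=YBWW R=OYBR B=GGYB L=WROG
After move 5 (R): R=BORY U=OBBW F=YRWG D=RYYG B=WGOB
Query: B face = WGOB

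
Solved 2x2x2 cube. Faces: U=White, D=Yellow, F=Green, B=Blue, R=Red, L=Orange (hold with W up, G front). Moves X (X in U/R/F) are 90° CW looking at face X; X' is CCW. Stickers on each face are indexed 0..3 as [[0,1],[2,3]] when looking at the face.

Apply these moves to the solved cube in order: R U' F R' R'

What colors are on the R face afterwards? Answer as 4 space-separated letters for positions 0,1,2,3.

After move 1 (R): R=RRRR U=WGWG F=GYGY D=YBYB B=WBWB
After move 2 (U'): U=GGWW F=OOGY R=GYRR B=RRWB L=WBOO
After move 3 (F): F=GOYO U=GGOB R=WYWR D=RGYB L=WYOB
After move 4 (R'): R=YRWW U=GWOR F=GGYB D=ROYO B=BRGB
After move 5 (R'): R=RWYW U=GGOB F=GWYR D=RGYB B=OROB
Query: R face = RWYW

Answer: R W Y W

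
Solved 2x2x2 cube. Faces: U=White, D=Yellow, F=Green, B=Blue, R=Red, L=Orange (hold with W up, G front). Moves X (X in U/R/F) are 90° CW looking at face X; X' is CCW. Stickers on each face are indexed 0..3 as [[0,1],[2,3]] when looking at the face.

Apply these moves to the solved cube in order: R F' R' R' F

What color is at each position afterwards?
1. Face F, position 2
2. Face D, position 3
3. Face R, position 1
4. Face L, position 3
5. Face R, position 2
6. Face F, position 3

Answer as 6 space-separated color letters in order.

Answer: W R Y G B W

Derivation:
After move 1 (R): R=RRRR U=WGWG F=GYGY D=YBYB B=WBWB
After move 2 (F'): F=YYGG U=WGRR R=BRYR D=OOYB L=OGOW
After move 3 (R'): R=RRBY U=WWRW F=YGGR D=OYYG B=BBOB
After move 4 (R'): R=RYRB U=WORB F=YWGW D=OGYR B=GBYB
After move 5 (F): F=GYWW U=WOWG R=RYBB D=RRYR L=OOOG
Query 1: F[2] = W
Query 2: D[3] = R
Query 3: R[1] = Y
Query 4: L[3] = G
Query 5: R[2] = B
Query 6: F[3] = W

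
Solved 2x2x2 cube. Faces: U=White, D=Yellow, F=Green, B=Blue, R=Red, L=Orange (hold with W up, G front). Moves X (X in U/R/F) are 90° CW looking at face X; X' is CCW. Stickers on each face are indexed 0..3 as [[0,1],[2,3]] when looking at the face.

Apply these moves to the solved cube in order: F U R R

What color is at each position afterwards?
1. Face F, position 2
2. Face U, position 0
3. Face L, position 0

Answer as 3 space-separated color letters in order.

Answer: G O G

Derivation:
After move 1 (F): F=GGGG U=WWOO R=WRWR D=RRYY L=OYOY
After move 2 (U): U=OWOW F=WRGG R=BBWR B=OYBB L=GGOY
After move 3 (R): R=WBRB U=OROG F=WRGY D=RBYO B=WYWB
After move 4 (R): R=RWBB U=OROY F=WBGO D=RWYW B=GYRB
Query 1: F[2] = G
Query 2: U[0] = O
Query 3: L[0] = G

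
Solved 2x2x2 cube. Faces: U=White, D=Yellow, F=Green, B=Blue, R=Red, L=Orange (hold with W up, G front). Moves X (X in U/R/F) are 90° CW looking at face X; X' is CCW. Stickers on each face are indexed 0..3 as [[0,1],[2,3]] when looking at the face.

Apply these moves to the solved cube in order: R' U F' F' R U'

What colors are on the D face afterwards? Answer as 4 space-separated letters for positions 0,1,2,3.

Answer: B Y Y O

Derivation:
After move 1 (R'): R=RRRR U=WBWB F=GWGW D=YGYG B=YBYB
After move 2 (U): U=WWBB F=RRGW R=YBRR B=OOYB L=GWOO
After move 3 (F'): F=RWRG U=WWYR R=GBYR D=WOYG L=GBOB
After move 4 (F'): F=WGRR U=WWGY R=OBWR D=BBYG L=GROY
After move 5 (R): R=WORB U=WGGR F=WBRG D=BYYO B=YOWB
After move 6 (U'): U=GRWG F=GRRG R=WBRB B=WOWB L=YOOY
Query: D face = BYYO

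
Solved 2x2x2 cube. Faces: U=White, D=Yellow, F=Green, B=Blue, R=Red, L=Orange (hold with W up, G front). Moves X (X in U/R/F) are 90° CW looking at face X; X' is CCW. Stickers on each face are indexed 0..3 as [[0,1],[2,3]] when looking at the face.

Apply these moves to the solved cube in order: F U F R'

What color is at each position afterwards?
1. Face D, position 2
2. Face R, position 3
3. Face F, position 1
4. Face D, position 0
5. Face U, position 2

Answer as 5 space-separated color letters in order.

Answer: Y W W W Y

Derivation:
After move 1 (F): F=GGGG U=WWOO R=WRWR D=RRYY L=OYOY
After move 2 (U): U=OWOW F=WRGG R=BBWR B=OYBB L=GGOY
After move 3 (F): F=GWGR U=OWYG R=OBWR D=WBYY L=GROR
After move 4 (R'): R=BROW U=OBYO F=GWGG D=WWYR B=YYBB
Query 1: D[2] = Y
Query 2: R[3] = W
Query 3: F[1] = W
Query 4: D[0] = W
Query 5: U[2] = Y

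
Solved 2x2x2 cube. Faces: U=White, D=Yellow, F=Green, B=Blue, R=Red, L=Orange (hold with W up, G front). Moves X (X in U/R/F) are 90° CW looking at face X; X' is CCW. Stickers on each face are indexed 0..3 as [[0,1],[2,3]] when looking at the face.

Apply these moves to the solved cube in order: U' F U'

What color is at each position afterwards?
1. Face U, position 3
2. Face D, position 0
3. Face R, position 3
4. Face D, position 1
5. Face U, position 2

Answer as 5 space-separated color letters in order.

After move 1 (U'): U=WWWW F=OOGG R=GGRR B=RRBB L=BBOO
After move 2 (F): F=GOGO U=WWOB R=WGWR D=RGYY L=BYOY
After move 3 (U'): U=WBWO F=BYGO R=GOWR B=WGBB L=RROY
Query 1: U[3] = O
Query 2: D[0] = R
Query 3: R[3] = R
Query 4: D[1] = G
Query 5: U[2] = W

Answer: O R R G W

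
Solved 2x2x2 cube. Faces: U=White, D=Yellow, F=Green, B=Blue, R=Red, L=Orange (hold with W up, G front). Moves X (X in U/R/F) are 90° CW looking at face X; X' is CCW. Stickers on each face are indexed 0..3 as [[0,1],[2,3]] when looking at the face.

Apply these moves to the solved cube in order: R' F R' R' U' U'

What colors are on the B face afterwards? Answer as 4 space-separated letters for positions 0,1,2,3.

Answer: G Y G B

Derivation:
After move 1 (R'): R=RRRR U=WBWB F=GWGW D=YGYG B=YBYB
After move 2 (F): F=GGWW U=WBOO R=WRBR D=RRYG L=OYOG
After move 3 (R'): R=RRWB U=WYOY F=GBWO D=RGYW B=GBRB
After move 4 (R'): R=RBRW U=WROG F=GYWY D=RBYO B=WBGB
After move 5 (U'): U=RGWO F=OYWY R=GYRW B=RBGB L=WBOG
After move 6 (U'): U=GORW F=WBWY R=OYRW B=GYGB L=RBOG
Query: B face = GYGB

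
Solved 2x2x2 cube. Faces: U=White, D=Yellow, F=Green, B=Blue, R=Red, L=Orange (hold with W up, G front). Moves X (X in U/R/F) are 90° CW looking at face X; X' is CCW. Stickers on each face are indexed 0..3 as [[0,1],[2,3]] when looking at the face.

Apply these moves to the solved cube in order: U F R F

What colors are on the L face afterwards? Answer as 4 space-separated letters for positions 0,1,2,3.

Answer: G R O B

Derivation:
After move 1 (U): U=WWWW F=RRGG R=BBRR B=OOBB L=GGOO
After move 2 (F): F=GRGR U=WWOG R=WBWR D=RBYY L=GYOY
After move 3 (R): R=WWRB U=WROR F=GBGY D=RBYO B=GOWB
After move 4 (F): F=GGYB U=WRYY R=OWRB D=RWYO L=GROB
Query: L face = GROB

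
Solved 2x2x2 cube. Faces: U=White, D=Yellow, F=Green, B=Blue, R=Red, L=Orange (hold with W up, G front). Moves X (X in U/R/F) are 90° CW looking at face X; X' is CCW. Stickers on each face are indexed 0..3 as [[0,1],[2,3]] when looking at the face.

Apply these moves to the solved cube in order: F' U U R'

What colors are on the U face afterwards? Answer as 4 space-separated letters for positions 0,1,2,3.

Answer: R B W G

Derivation:
After move 1 (F'): F=GGGG U=WWRR R=YRYR D=OOYY L=OWOW
After move 2 (U): U=RWRW F=YRGG R=BBYR B=OWBB L=GGOW
After move 3 (U): U=RRWW F=BBGG R=OWYR B=GGBB L=YROW
After move 4 (R'): R=WROY U=RBWG F=BRGW D=OBYG B=YGOB
Query: U face = RBWG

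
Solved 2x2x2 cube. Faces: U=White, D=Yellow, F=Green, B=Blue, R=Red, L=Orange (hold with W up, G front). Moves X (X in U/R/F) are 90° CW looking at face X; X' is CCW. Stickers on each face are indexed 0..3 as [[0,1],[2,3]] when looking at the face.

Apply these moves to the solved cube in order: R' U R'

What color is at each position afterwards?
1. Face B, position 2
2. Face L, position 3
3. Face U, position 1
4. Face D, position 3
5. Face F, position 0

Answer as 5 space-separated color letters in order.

Answer: G O Y W R

Derivation:
After move 1 (R'): R=RRRR U=WBWB F=GWGW D=YGYG B=YBYB
After move 2 (U): U=WWBB F=RRGW R=YBRR B=OOYB L=GWOO
After move 3 (R'): R=BRYR U=WYBO F=RWGB D=YRYW B=GOGB
Query 1: B[2] = G
Query 2: L[3] = O
Query 3: U[1] = Y
Query 4: D[3] = W
Query 5: F[0] = R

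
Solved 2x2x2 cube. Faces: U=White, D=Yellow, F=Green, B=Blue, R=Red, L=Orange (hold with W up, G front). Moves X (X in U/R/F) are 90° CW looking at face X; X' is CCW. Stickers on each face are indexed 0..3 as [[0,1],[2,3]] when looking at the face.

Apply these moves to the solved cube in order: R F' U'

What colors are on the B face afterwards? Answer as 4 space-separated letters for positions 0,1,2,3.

Answer: B R W B

Derivation:
After move 1 (R): R=RRRR U=WGWG F=GYGY D=YBYB B=WBWB
After move 2 (F'): F=YYGG U=WGRR R=BRYR D=OOYB L=OGOW
After move 3 (U'): U=GRWR F=OGGG R=YYYR B=BRWB L=WBOW
Query: B face = BRWB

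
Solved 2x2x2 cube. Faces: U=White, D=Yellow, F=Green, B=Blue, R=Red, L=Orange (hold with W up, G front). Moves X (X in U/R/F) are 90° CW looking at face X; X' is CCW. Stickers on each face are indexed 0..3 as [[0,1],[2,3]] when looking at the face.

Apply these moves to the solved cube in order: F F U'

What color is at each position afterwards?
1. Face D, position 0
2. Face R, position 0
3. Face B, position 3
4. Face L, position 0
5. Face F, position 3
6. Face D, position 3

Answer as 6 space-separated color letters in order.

After move 1 (F): F=GGGG U=WWOO R=WRWR D=RRYY L=OYOY
After move 2 (F): F=GGGG U=WWYY R=OROR D=WWYY L=OROR
After move 3 (U'): U=WYWY F=ORGG R=GGOR B=ORBB L=BBOR
Query 1: D[0] = W
Query 2: R[0] = G
Query 3: B[3] = B
Query 4: L[0] = B
Query 5: F[3] = G
Query 6: D[3] = Y

Answer: W G B B G Y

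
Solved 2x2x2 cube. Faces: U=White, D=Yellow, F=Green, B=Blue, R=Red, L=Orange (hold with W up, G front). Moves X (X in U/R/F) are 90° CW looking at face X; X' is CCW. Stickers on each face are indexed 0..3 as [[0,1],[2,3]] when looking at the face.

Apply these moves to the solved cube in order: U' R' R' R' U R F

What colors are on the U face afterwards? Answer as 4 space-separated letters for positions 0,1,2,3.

After move 1 (U'): U=WWWW F=OOGG R=GGRR B=RRBB L=BBOO
After move 2 (R'): R=GRGR U=WBWR F=OWGW D=YOYG B=YRYB
After move 3 (R'): R=RRGG U=WYWY F=OBGR D=YWYW B=GROB
After move 4 (R'): R=RGRG U=WOWG F=OYGY D=YBYR B=WRWB
After move 5 (U): U=WWGO F=RGGY R=WRRG B=BBWB L=OYOO
After move 6 (R): R=RWGR U=WGGY F=RBGR D=YWYB B=OBWB
After move 7 (F): F=GRRB U=WGOY R=GWYR D=GRYB L=OYOW
Query: U face = WGOY

Answer: W G O Y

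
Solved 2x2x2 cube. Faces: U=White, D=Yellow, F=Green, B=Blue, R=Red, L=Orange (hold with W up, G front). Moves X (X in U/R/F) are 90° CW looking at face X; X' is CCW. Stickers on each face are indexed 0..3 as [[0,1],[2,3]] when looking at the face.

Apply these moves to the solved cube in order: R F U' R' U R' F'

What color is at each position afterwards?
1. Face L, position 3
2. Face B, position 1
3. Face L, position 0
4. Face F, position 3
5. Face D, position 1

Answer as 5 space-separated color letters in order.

After move 1 (R): R=RRRR U=WGWG F=GYGY D=YBYB B=WBWB
After move 2 (F): F=GGYY U=WGOO R=WRGR D=RRYB L=OYOB
After move 3 (U'): U=GOWO F=OYYY R=GGGR B=WRWB L=WBOB
After move 4 (R'): R=GRGG U=GWWW F=OOYO D=RYYY B=BRRB
After move 5 (U): U=WGWW F=GRYO R=BRGG B=WBRB L=OOOB
After move 6 (R'): R=RGBG U=WRWW F=GGYW D=RRYO B=YBYB
After move 7 (F'): F=GWGY U=WRRB R=RGRG D=OBYO L=OWOW
Query 1: L[3] = W
Query 2: B[1] = B
Query 3: L[0] = O
Query 4: F[3] = Y
Query 5: D[1] = B

Answer: W B O Y B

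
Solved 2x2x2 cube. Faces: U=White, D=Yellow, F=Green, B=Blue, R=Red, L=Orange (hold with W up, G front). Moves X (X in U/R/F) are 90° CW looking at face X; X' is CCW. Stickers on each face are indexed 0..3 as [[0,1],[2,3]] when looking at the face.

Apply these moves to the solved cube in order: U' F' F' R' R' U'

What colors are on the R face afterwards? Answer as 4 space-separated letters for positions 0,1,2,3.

Answer: G B G O

Derivation:
After move 1 (U'): U=WWWW F=OOGG R=GGRR B=RRBB L=BBOO
After move 2 (F'): F=OGOG U=WWGR R=YGYR D=BOYY L=BWOW
After move 3 (F'): F=GGOO U=WWYY R=OGBR D=WWYY L=BROG
After move 4 (R'): R=GROB U=WBYR F=GWOY D=WGYO B=YRWB
After move 5 (R'): R=RBGO U=WWYY F=GBOR D=WWYY B=ORGB
After move 6 (U'): U=WYWY F=BROR R=GBGO B=RBGB L=OROG
Query: R face = GBGO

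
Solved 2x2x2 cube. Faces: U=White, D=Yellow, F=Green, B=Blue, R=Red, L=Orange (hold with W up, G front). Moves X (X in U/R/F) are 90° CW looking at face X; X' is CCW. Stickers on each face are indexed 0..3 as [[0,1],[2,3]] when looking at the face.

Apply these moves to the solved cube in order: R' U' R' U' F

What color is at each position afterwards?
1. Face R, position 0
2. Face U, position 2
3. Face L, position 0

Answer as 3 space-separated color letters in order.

Answer: B O G

Derivation:
After move 1 (R'): R=RRRR U=WBWB F=GWGW D=YGYG B=YBYB
After move 2 (U'): U=BBWW F=OOGW R=GWRR B=RRYB L=YBOO
After move 3 (R'): R=WRGR U=BYWR F=OBGW D=YOYW B=GRGB
After move 4 (U'): U=YRBW F=YBGW R=OBGR B=WRGB L=GROO
After move 5 (F): F=GYWB U=YROR R=BBWR D=GOYW L=GYOO
Query 1: R[0] = B
Query 2: U[2] = O
Query 3: L[0] = G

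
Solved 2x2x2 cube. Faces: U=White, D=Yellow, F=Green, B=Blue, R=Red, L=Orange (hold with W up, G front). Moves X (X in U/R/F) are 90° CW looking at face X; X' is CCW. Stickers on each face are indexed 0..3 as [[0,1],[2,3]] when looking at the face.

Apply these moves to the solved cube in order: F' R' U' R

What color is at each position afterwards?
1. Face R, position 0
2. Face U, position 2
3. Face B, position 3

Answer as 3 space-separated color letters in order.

Answer: Y W B

Derivation:
After move 1 (F'): F=GGGG U=WWRR R=YRYR D=OOYY L=OWOW
After move 2 (R'): R=RRYY U=WBRB F=GWGR D=OGYG B=YBOB
After move 3 (U'): U=BBWR F=OWGR R=GWYY B=RROB L=YBOW
After move 4 (R): R=YGYW U=BWWR F=OGGG D=OOYR B=RRBB
Query 1: R[0] = Y
Query 2: U[2] = W
Query 3: B[3] = B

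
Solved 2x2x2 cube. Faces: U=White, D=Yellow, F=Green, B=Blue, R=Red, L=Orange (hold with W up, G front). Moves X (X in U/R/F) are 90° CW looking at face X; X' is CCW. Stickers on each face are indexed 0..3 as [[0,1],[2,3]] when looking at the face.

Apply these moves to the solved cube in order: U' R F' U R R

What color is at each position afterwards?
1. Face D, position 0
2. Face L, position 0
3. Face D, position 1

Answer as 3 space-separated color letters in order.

Answer: B Y W

Derivation:
After move 1 (U'): U=WWWW F=OOGG R=GGRR B=RRBB L=BBOO
After move 2 (R): R=RGRG U=WOWG F=OYGY D=YBYR B=WRWB
After move 3 (F'): F=YYOG U=WORR R=BGYG D=BOYR L=BGOW
After move 4 (U): U=RWRO F=BGOG R=WRYG B=BGWB L=YYOW
After move 5 (R): R=YWGR U=RGRG F=BOOR D=BWYB B=OGWB
After move 6 (R): R=GYRW U=RORR F=BWOB D=BWYO B=GGGB
Query 1: D[0] = B
Query 2: L[0] = Y
Query 3: D[1] = W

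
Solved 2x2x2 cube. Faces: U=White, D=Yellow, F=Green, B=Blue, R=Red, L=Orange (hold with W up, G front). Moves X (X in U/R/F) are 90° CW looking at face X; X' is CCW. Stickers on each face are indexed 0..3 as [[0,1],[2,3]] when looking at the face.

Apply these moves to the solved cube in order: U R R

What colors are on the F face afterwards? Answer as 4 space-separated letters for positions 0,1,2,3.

After move 1 (U): U=WWWW F=RRGG R=BBRR B=OOBB L=GGOO
After move 2 (R): R=RBRB U=WRWG F=RYGY D=YBYO B=WOWB
After move 3 (R): R=RRBB U=WYWY F=RBGO D=YWYW B=GORB
Query: F face = RBGO

Answer: R B G O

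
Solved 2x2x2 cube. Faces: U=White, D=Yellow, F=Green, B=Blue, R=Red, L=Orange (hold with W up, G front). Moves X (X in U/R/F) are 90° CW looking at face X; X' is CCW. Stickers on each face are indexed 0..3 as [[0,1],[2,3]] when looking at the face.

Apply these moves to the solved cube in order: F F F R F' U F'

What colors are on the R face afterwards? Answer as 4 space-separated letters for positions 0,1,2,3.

After move 1 (F): F=GGGG U=WWOO R=WRWR D=RRYY L=OYOY
After move 2 (F): F=GGGG U=WWYY R=OROR D=WWYY L=OROR
After move 3 (F): F=GGGG U=WWRR R=YRYR D=OOYY L=OWOW
After move 4 (R): R=YYRR U=WGRG F=GOGY D=OBYB B=RBWB
After move 5 (F'): F=OYGG U=WGYR R=BYOR D=WWYB L=OGOR
After move 6 (U): U=YWRG F=BYGG R=RBOR B=OGWB L=OYOR
After move 7 (F'): F=YGBG U=YWRO R=WBWR D=YRYB L=OGOR
Query: R face = WBWR

Answer: W B W R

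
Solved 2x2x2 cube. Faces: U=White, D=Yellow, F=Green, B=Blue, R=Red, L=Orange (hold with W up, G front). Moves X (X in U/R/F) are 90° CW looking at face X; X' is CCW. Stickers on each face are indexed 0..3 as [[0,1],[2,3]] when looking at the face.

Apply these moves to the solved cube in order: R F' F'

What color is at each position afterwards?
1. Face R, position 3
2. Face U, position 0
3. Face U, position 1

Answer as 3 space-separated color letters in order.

Answer: R W G

Derivation:
After move 1 (R): R=RRRR U=WGWG F=GYGY D=YBYB B=WBWB
After move 2 (F'): F=YYGG U=WGRR R=BRYR D=OOYB L=OGOW
After move 3 (F'): F=YGYG U=WGBY R=OROR D=GWYB L=OROR
Query 1: R[3] = R
Query 2: U[0] = W
Query 3: U[1] = G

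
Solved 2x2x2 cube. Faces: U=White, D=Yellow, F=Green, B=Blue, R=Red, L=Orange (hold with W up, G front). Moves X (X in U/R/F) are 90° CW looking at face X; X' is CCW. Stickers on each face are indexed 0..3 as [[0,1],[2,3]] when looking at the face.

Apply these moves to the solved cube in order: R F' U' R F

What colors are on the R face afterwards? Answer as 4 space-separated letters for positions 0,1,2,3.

Answer: W Y G Y

Derivation:
After move 1 (R): R=RRRR U=WGWG F=GYGY D=YBYB B=WBWB
After move 2 (F'): F=YYGG U=WGRR R=BRYR D=OOYB L=OGOW
After move 3 (U'): U=GRWR F=OGGG R=YYYR B=BRWB L=WBOW
After move 4 (R): R=YYRY U=GGWG F=OOGB D=OWYB B=RRRB
After move 5 (F): F=GOBO U=GGWB R=WYGY D=RYYB L=WOOW
Query: R face = WYGY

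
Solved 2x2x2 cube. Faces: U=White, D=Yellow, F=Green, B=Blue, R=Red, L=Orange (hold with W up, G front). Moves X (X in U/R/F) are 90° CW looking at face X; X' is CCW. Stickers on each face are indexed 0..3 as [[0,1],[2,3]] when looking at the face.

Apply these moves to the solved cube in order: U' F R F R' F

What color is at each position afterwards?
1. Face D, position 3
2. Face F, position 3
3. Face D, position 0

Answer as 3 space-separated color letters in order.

After move 1 (U'): U=WWWW F=OOGG R=GGRR B=RRBB L=BBOO
After move 2 (F): F=GOGO U=WWOB R=WGWR D=RGYY L=BYOY
After move 3 (R): R=WWRG U=WOOO F=GGGY D=RBYR B=BRWB
After move 4 (F): F=GGYG U=WOYY R=OWOG D=RWYR L=BROB
After move 5 (R'): R=WGOO U=WWYB F=GOYY D=RGYG B=RRWB
After move 6 (F): F=YGYO U=WWBR R=YGBO D=OWYG L=BROG
Query 1: D[3] = G
Query 2: F[3] = O
Query 3: D[0] = O

Answer: G O O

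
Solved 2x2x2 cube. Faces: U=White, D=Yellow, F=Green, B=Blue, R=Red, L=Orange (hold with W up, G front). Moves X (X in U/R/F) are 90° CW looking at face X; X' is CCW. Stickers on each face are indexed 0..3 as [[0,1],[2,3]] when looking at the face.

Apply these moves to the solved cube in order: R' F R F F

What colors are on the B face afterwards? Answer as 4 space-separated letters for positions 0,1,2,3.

Answer: O B B B

Derivation:
After move 1 (R'): R=RRRR U=WBWB F=GWGW D=YGYG B=YBYB
After move 2 (F): F=GGWW U=WBOO R=WRBR D=RRYG L=OYOG
After move 3 (R): R=BWRR U=WGOW F=GRWG D=RYYY B=OBBB
After move 4 (F): F=WGGR U=WGGY R=OWWR D=RBYY L=OROY
After move 5 (F): F=GWRG U=WGYR R=GWYR D=WOYY L=OROB
Query: B face = OBBB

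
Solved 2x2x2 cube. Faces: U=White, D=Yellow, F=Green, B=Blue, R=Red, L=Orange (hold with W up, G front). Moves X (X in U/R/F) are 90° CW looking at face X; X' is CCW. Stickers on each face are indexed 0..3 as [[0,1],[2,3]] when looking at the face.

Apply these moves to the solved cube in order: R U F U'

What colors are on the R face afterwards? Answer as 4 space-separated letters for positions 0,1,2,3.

After move 1 (R): R=RRRR U=WGWG F=GYGY D=YBYB B=WBWB
After move 2 (U): U=WWGG F=RRGY R=WBRR B=OOWB L=GYOO
After move 3 (F): F=GRYR U=WWOY R=GBGR D=RWYB L=GYOB
After move 4 (U'): U=WYWO F=GYYR R=GRGR B=GBWB L=OOOB
Query: R face = GRGR

Answer: G R G R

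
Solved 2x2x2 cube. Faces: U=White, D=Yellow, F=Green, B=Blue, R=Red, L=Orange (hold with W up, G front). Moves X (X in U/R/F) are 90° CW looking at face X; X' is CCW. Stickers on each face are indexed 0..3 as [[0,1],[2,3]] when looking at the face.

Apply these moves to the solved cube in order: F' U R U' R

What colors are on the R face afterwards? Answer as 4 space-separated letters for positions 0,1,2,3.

After move 1 (F'): F=GGGG U=WWRR R=YRYR D=OOYY L=OWOW
After move 2 (U): U=RWRW F=YRGG R=BBYR B=OWBB L=GGOW
After move 3 (R): R=YBRB U=RRRG F=YOGY D=OBYO B=WWWB
After move 4 (U'): U=RGRR F=GGGY R=YORB B=YBWB L=WWOW
After move 5 (R): R=RYBO U=RGRY F=GBGO D=OWYY B=RBGB
Query: R face = RYBO

Answer: R Y B O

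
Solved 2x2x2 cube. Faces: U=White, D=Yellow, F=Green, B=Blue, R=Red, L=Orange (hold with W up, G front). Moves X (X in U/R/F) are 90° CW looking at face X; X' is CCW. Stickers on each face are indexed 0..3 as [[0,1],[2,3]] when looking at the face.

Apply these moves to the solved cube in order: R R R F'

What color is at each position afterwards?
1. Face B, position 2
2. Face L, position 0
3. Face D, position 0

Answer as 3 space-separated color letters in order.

Answer: Y O O

Derivation:
After move 1 (R): R=RRRR U=WGWG F=GYGY D=YBYB B=WBWB
After move 2 (R): R=RRRR U=WYWY F=GBGB D=YWYW B=GBGB
After move 3 (R): R=RRRR U=WBWB F=GWGW D=YGYG B=YBYB
After move 4 (F'): F=WWGG U=WBRR R=GRYR D=OOYG L=OBOW
Query 1: B[2] = Y
Query 2: L[0] = O
Query 3: D[0] = O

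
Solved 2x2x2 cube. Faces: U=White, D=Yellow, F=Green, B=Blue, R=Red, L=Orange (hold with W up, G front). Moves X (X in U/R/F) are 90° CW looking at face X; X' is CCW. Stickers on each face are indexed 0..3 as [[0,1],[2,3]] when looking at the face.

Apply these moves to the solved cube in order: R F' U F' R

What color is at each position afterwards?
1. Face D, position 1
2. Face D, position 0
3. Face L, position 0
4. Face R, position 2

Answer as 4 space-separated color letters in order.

Answer: W Y Y R

Derivation:
After move 1 (R): R=RRRR U=WGWG F=GYGY D=YBYB B=WBWB
After move 2 (F'): F=YYGG U=WGRR R=BRYR D=OOYB L=OGOW
After move 3 (U): U=RWRG F=BRGG R=WBYR B=OGWB L=YYOW
After move 4 (F'): F=RGBG U=RWWY R=OBOR D=YWYB L=YGOR
After move 5 (R): R=OORB U=RGWG F=RWBB D=YWYO B=YGWB
Query 1: D[1] = W
Query 2: D[0] = Y
Query 3: L[0] = Y
Query 4: R[2] = R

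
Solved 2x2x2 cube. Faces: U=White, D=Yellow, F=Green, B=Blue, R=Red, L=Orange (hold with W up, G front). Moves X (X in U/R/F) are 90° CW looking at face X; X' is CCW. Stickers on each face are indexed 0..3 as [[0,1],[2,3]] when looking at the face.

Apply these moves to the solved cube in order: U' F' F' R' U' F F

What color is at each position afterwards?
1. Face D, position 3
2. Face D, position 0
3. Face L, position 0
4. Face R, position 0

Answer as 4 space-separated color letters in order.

Answer: O Y Y G

Derivation:
After move 1 (U'): U=WWWW F=OOGG R=GGRR B=RRBB L=BBOO
After move 2 (F'): F=OGOG U=WWGR R=YGYR D=BOYY L=BWOW
After move 3 (F'): F=GGOO U=WWYY R=OGBR D=WWYY L=BROG
After move 4 (R'): R=GROB U=WBYR F=GWOY D=WGYO B=YRWB
After move 5 (U'): U=BRWY F=BROY R=GWOB B=GRWB L=YROG
After move 6 (F): F=OBYR U=BRGR R=WWYB D=OGYO L=YWOG
After move 7 (F): F=YORB U=BRGW R=GWRB D=YWYO L=YOOG
Query 1: D[3] = O
Query 2: D[0] = Y
Query 3: L[0] = Y
Query 4: R[0] = G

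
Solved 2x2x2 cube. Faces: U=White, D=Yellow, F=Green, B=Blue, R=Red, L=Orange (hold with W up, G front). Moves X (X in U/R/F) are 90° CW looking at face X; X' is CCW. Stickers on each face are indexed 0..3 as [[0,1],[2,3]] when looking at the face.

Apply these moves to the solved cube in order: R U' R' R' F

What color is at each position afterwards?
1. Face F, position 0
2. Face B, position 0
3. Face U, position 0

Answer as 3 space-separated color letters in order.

Answer: G Y G

Derivation:
After move 1 (R): R=RRRR U=WGWG F=GYGY D=YBYB B=WBWB
After move 2 (U'): U=GGWW F=OOGY R=GYRR B=RRWB L=WBOO
After move 3 (R'): R=YRGR U=GWWR F=OGGW D=YOYY B=BRBB
After move 4 (R'): R=RRYG U=GBWB F=OWGR D=YGYW B=YROB
After move 5 (F): F=GORW U=GBOB R=WRBG D=YRYW L=WYOG
Query 1: F[0] = G
Query 2: B[0] = Y
Query 3: U[0] = G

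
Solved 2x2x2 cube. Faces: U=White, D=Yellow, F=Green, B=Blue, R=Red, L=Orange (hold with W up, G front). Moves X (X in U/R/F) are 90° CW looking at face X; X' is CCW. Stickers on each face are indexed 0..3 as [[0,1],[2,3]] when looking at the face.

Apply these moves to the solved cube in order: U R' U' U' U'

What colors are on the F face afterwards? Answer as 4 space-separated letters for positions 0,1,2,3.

Answer: B R G W

Derivation:
After move 1 (U): U=WWWW F=RRGG R=BBRR B=OOBB L=GGOO
After move 2 (R'): R=BRBR U=WBWO F=RWGW D=YRYG B=YOYB
After move 3 (U'): U=BOWW F=GGGW R=RWBR B=BRYB L=YOOO
After move 4 (U'): U=OWBW F=YOGW R=GGBR B=RWYB L=BROO
After move 5 (U'): U=WWOB F=BRGW R=YOBR B=GGYB L=RWOO
Query: F face = BRGW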